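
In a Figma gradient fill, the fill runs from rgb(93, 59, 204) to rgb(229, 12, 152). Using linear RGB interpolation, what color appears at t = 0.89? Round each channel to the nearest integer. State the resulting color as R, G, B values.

(214, 17, 158)

R = 93 + 0.89 × (229 − 93) = 93 + 0.89 × 136 = 214.04 → 214
G = 59 + 0.89 × (12 − 59) = 59 + 0.89 × -47 = 17.17 → 17
B = 204 + 0.89 × (152 − 204) = 204 + 0.89 × -52 = 157.72 → 158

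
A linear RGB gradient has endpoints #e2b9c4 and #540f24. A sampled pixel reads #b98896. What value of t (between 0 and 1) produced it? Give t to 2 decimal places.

0.29

Invert the lerp on the G channel (largest span, 170): t = (136 − 185) / (15 − 185) = -49/-170 = 0.28824.
Check on R: (185 − 226)/(84 − 226) = 0.2887 ✓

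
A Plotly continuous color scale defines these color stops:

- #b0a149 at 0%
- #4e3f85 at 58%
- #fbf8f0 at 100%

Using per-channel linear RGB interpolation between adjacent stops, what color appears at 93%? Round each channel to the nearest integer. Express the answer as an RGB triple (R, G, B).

(222, 217, 222)

93% lies between the 58% and 100% stops, so the local fraction is t = (93 − 58)/(100 − 58) = 35/42 ≈ 0.8333.
#4e3f85 → (78, 63, 133); #fbf8f0 → (251, 248, 240).
R = 78 + 0.8333 × (251 − 78) = 222.161 → 222
G = 63 + 0.8333 × (248 − 63) = 217.161 → 217
B = 133 + 0.8333 × (240 − 133) = 222.163 → 222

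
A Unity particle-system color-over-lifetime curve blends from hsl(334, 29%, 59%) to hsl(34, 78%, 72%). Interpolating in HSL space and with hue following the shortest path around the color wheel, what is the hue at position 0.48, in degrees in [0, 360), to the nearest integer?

3

Hue: 34 − 334 = -300°, but |-300| > 180 so the shorter arc goes the other way: Δh = -300 + 360 = 60°.
H = 334 + 0.48 × (60) = 362.8 → 363 → 363 mod 360 = 3°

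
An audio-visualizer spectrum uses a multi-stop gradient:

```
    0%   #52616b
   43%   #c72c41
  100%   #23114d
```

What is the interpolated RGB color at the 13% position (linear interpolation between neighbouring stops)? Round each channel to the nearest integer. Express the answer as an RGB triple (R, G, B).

(117, 81, 94)

13% lies between the 0% and 43% stops, so the local fraction is t = (13 − 0)/(43 − 0) = 13/43 ≈ 0.3023.
#52616b → (82, 97, 107); #c72c41 → (199, 44, 65).
R = 82 + 0.3023 × (199 − 82) = 117.369 → 117
G = 97 + 0.3023 × (44 − 97) = 80.978 → 81
B = 107 + 0.3023 × (65 − 107) = 94.303 → 94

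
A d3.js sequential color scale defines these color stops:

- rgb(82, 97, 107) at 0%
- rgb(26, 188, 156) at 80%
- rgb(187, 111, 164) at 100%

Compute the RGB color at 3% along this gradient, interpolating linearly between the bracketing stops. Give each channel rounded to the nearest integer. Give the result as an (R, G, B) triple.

3% lies between the 0% and 80% stops, so the local fraction is t = (3 − 0)/(80 − 0) = 3/80 ≈ 0.0375.
R = 82 + 0.0375 × (26 − 82) = 79.9 → 80
G = 97 + 0.0375 × (188 − 97) = 100.412 → 100
B = 107 + 0.0375 × (156 − 107) = 108.838 → 109

(80, 100, 109)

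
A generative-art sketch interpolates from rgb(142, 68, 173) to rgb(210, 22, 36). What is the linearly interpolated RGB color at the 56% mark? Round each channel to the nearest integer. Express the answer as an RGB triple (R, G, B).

56% corresponds to t = 0.56.
R = 142 + 0.56 × (210 − 142) = 142 + 0.56 × 68 = 180.08 → 180
G = 68 + 0.56 × (22 − 68) = 68 + 0.56 × -46 = 42.24 → 42
B = 173 + 0.56 × (36 − 173) = 173 + 0.56 × -137 = 96.28 → 96

(180, 42, 96)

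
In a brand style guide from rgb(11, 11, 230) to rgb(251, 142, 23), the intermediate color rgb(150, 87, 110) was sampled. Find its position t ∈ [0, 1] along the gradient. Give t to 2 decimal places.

Invert the lerp on the R channel (largest span, 240): t = (150 − 11) / (251 − 11) = 139/240 = 0.57917.
Check on G: (87 − 11)/(142 − 11) = 0.5802 ✓

0.58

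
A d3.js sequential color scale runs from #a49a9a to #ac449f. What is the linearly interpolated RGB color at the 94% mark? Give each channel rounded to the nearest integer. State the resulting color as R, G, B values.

#a49a9a → (164, 154, 154); #ac449f → (172, 68, 159).
94% corresponds to t = 0.94.
R = 164 + 0.94 × (172 − 164) = 164 + 0.94 × 8 = 171.52 → 172
G = 154 + 0.94 × (68 − 154) = 154 + 0.94 × -86 = 73.16 → 73
B = 154 + 0.94 × (159 − 154) = 154 + 0.94 × 5 = 158.7 → 159

(172, 73, 159)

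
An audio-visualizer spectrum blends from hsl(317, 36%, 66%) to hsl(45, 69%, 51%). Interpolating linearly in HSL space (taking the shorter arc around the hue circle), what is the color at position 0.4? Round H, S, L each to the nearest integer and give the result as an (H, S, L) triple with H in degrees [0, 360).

Hue: 45 − 317 = -272°, but |-272| > 180 so the shorter arc goes the other way: Δh = -272 + 360 = 88°.
H = 317 + 0.4 × (88) = 352.2 → 352°
S = 36 + 0.4 × (69 − 36) = 49.2 → 49%
L = 66 + 0.4 × (51 − 66) = 60 → 60%

(352, 49, 60)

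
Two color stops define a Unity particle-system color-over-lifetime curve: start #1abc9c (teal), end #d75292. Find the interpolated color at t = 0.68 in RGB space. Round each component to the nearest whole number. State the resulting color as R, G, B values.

(155, 116, 149)

#1abc9c → (26, 188, 156); #d75292 → (215, 82, 146).
R = 26 + 0.68 × (215 − 26) = 26 + 0.68 × 189 = 154.52 → 155
G = 188 + 0.68 × (82 − 188) = 188 + 0.68 × -106 = 115.92 → 116
B = 156 + 0.68 × (146 − 156) = 156 + 0.68 × -10 = 149.2 → 149
So the blended color is (155, 116, 149), about #9b7495.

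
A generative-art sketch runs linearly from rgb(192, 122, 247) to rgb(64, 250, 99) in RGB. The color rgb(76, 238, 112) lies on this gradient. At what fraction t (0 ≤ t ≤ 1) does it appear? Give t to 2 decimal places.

0.91

Invert the lerp on the B channel (largest span, 148): t = (112 − 247) / (99 − 247) = -135/-148 = 0.91216.
Check on R: (76 − 192)/(64 − 192) = 0.9062 ✓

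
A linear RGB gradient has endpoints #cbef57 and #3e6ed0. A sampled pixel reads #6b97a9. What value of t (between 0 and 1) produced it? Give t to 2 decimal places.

0.68

Invert the lerp on the R channel (largest span, 141): t = (107 − 203) / (62 − 203) = -96/-141 = 0.68085.
Check on G: (151 − 239)/(110 − 239) = 0.6822 ✓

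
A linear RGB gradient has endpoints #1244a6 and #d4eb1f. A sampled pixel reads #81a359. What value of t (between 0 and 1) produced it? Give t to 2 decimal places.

Invert the lerp on the R channel (largest span, 194): t = (129 − 18) / (212 − 18) = 111/194 = 0.57216.
Check on G: (163 − 68)/(235 − 68) = 0.5689 ✓

0.57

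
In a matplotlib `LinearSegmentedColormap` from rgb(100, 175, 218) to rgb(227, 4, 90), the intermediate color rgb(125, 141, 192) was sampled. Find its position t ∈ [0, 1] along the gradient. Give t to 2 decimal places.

Invert the lerp on the G channel (largest span, 171): t = (141 − 175) / (4 − 175) = -34/-171 = 0.19883.
Check on R: (125 − 100)/(227 − 100) = 0.1969 ✓

0.20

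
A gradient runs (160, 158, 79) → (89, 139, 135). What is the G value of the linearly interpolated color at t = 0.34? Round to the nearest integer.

152

G = 158 + 0.34 × (139 − 158) = 151.54 → 152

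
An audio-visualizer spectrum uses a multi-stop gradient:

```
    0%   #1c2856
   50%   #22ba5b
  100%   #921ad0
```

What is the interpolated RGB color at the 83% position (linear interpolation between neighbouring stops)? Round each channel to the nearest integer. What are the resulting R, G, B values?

83% lies between the 50% and 100% stops, so the local fraction is t = (83 − 50)/(100 − 50) = 33/50 ≈ 0.66.
#22ba5b → (34, 186, 91); #921ad0 → (146, 26, 208).
R = 34 + 0.66 × (146 − 34) = 107.92 → 108
G = 186 + 0.66 × (26 − 186) = 80.4 → 80
B = 91 + 0.66 × (208 − 91) = 168.22 → 168

(108, 80, 168)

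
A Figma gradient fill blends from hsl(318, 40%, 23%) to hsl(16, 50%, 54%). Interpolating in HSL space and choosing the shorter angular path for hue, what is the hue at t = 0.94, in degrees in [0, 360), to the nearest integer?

Hue: 16 − 318 = -302°, but |-302| > 180 so the shorter arc goes the other way: Δh = -302 + 360 = 58°.
H = 318 + 0.94 × (58) = 372.52 → 373 → 373 mod 360 = 13°

13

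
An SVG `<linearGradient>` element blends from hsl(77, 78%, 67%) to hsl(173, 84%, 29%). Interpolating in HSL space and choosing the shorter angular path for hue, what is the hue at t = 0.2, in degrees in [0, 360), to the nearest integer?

96

Hue arc: Δh = 173 − 77 = 96° (|Δh| ≤ 180, already the shorter path).
H = 77 + 0.2 × (96) = 96.2 → 96°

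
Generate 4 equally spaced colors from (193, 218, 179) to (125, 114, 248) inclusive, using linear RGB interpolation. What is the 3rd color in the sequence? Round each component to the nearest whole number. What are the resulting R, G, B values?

(148, 149, 225)

With 4 swatches and endpoints inclusive, swatch 3 sits at t = (3 − 1)/(4 − 1) = 2/3 ≈ 0.6667.
R = 193 + 0.6667 × (125 − 193) = 147.664 → 148
G = 218 + 0.6667 × (114 − 218) = 148.663 → 149
B = 179 + 0.6667 × (248 − 179) = 225.002 → 225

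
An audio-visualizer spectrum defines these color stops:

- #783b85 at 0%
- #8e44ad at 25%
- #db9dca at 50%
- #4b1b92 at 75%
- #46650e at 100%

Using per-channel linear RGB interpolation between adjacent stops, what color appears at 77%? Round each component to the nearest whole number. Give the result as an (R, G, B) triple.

(75, 33, 135)

77% lies between the 75% and 100% stops, so the local fraction is t = (77 − 75)/(100 − 75) = 2/25 ≈ 0.08.
#4b1b92 → (75, 27, 146); #46650e → (70, 101, 14).
R = 75 + 0.08 × (70 − 75) = 74.6 → 75
G = 27 + 0.08 × (101 − 27) = 32.92 → 33
B = 146 + 0.08 × (14 − 146) = 135.44 → 135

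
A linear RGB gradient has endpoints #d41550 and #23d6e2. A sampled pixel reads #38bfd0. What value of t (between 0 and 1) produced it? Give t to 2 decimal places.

0.88

Invert the lerp on the G channel (largest span, 193): t = (191 − 21) / (214 − 21) = 170/193 = 0.88083.
Check on R: (56 − 212)/(35 − 212) = 0.8814 ✓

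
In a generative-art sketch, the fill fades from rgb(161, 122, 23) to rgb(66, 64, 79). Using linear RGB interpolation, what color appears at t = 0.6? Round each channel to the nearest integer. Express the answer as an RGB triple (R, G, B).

(104, 87, 57)

R = 161 + 0.6 × (66 − 161) = 161 + 0.6 × -95 = 104 → 104
G = 122 + 0.6 × (64 − 122) = 122 + 0.6 × -58 = 87.2 → 87
B = 23 + 0.6 × (79 − 23) = 23 + 0.6 × 56 = 56.6 → 57
So the blended color is (104, 87, 57), about #685739.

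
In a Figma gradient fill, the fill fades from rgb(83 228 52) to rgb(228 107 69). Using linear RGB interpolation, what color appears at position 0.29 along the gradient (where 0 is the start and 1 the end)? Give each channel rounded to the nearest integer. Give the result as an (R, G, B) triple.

R = 83 + 0.29 × (228 − 83) = 83 + 0.29 × 145 = 125.05 → 125
G = 228 + 0.29 × (107 − 228) = 228 + 0.29 × -121 = 192.91 → 193
B = 52 + 0.29 × (69 − 52) = 52 + 0.29 × 17 = 56.93 → 57

(125, 193, 57)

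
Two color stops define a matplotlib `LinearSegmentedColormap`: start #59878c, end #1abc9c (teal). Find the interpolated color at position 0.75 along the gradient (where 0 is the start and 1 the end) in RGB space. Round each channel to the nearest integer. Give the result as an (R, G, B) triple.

(42, 175, 152)

#59878c → (89, 135, 140); #1abc9c → (26, 188, 156).
R = 89 + 0.75 × (26 − 89) = 89 + 0.75 × -63 = 41.75 → 42
G = 135 + 0.75 × (188 − 135) = 135 + 0.75 × 53 = 174.75 → 175
B = 140 + 0.75 × (156 − 140) = 140 + 0.75 × 16 = 152 → 152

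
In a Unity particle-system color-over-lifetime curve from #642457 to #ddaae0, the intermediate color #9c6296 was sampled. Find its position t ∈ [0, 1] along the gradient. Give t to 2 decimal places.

0.46

Invert the lerp on the B channel (largest span, 137): t = (150 − 87) / (224 − 87) = 63/137 = 0.45985.
Check on R: (156 − 100)/(221 − 100) = 0.4628 ✓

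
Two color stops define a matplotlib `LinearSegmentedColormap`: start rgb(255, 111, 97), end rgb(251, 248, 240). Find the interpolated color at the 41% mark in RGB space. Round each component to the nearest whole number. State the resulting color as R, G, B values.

(253, 167, 156)

41% corresponds to t = 0.41.
R = 255 + 0.41 × (251 − 255) = 255 + 0.41 × -4 = 253.36 → 253
G = 111 + 0.41 × (248 − 111) = 111 + 0.41 × 137 = 167.17 → 167
B = 97 + 0.41 × (240 − 97) = 97 + 0.41 × 143 = 155.63 → 156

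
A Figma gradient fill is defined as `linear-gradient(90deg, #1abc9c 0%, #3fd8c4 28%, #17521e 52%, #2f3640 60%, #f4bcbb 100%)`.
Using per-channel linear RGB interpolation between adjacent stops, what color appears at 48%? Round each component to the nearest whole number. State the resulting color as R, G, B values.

(30, 104, 58)

48% lies between the 28% and 52% stops, so the local fraction is t = (48 − 28)/(52 − 28) = 20/24 ≈ 0.8333.
#3fd8c4 → (63, 216, 196); #17521e → (23, 82, 30).
R = 63 + 0.8333 × (23 − 63) = 29.668 → 30
G = 216 + 0.8333 × (82 − 216) = 104.338 → 104
B = 196 + 0.8333 × (30 − 196) = 57.672 → 58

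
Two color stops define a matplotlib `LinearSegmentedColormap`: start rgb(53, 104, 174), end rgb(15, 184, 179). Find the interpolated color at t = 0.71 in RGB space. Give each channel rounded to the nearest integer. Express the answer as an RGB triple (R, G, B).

R = 53 + 0.71 × (15 − 53) = 53 + 0.71 × -38 = 26.02 → 26
G = 104 + 0.71 × (184 − 104) = 104 + 0.71 × 80 = 160.8 → 161
B = 174 + 0.71 × (179 − 174) = 174 + 0.71 × 5 = 177.55 → 178

(26, 161, 178)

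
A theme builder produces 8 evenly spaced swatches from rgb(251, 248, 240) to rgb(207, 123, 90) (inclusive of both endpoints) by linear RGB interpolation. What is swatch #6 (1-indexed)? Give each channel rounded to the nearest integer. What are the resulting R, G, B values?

With 8 swatches and endpoints inclusive, swatch 6 sits at t = (6 − 1)/(8 − 1) = 5/7 ≈ 0.7143.
R = 251 + 0.7143 × (207 − 251) = 219.571 → 220
G = 248 + 0.7143 × (123 − 248) = 158.712 → 159
B = 240 + 0.7143 × (90 − 240) = 132.855 → 133

(220, 159, 133)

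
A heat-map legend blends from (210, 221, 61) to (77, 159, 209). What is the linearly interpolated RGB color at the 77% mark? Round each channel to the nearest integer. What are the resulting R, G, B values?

(108, 173, 175)

77% corresponds to t = 0.77.
R = 210 + 0.77 × (77 − 210) = 210 + 0.77 × -133 = 107.59 → 108
G = 221 + 0.77 × (159 − 221) = 221 + 0.77 × -62 = 173.26 → 173
B = 61 + 0.77 × (209 − 61) = 61 + 0.77 × 148 = 174.96 → 175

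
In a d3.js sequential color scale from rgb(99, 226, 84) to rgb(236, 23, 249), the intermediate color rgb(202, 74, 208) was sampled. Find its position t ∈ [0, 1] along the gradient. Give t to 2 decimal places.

Invert the lerp on the G channel (largest span, 203): t = (74 − 226) / (23 − 226) = -152/-203 = 0.74877.
Check on R: (202 − 99)/(236 − 99) = 0.7518 ✓

0.75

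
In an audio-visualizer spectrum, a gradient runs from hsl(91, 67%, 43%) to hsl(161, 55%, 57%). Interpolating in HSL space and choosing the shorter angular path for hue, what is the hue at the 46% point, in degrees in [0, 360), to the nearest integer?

123

Hue arc: Δh = 161 − 91 = 70° (|Δh| ≤ 180, already the shorter path).
H = 91 + 0.46 × (70) = 123.2 → 123°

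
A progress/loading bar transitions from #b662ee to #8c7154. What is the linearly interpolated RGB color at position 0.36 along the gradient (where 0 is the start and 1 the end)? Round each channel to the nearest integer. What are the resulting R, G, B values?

(167, 103, 183)

#b662ee → (182, 98, 238); #8c7154 → (140, 113, 84).
R = 182 + 0.36 × (140 − 182) = 182 + 0.36 × -42 = 166.88 → 167
G = 98 + 0.36 × (113 − 98) = 98 + 0.36 × 15 = 103.4 → 103
B = 238 + 0.36 × (84 − 238) = 238 + 0.36 × -154 = 182.56 → 183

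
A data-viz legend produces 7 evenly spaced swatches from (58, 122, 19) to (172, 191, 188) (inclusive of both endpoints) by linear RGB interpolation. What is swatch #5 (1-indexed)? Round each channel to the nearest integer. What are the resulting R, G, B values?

With 7 swatches and endpoints inclusive, swatch 5 sits at t = (5 − 1)/(7 − 1) = 4/6 ≈ 0.6667.
R = 58 + 0.6667 × (172 − 58) = 134.004 → 134
G = 122 + 0.6667 × (191 − 122) = 168.002 → 168
B = 19 + 0.6667 × (188 − 19) = 131.672 → 132

(134, 168, 132)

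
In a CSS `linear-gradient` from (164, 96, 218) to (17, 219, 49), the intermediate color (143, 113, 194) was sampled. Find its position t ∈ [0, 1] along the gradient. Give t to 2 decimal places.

0.14

Invert the lerp on the B channel (largest span, 169): t = (194 − 218) / (49 − 218) = -24/-169 = 0.14201.
Check on R: (143 − 164)/(17 − 164) = 0.1429 ✓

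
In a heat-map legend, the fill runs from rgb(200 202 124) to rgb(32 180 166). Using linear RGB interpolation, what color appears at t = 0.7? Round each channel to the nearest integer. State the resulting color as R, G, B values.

(82, 187, 153)

R = 200 + 0.7 × (32 − 200) = 200 + 0.7 × -168 = 82.4 → 82
G = 202 + 0.7 × (180 − 202) = 202 + 0.7 × -22 = 186.6 → 187
B = 124 + 0.7 × (166 − 124) = 124 + 0.7 × 42 = 153.4 → 153
So the blended color is (82, 187, 153), about #52bb99.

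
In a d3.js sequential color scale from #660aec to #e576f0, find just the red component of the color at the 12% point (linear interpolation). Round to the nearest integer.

R₁ = 102 (from #660aec), R₂ = 229 (from #e576f0).
R = 102 + 0.12 × (229 − 102) = 117.24 → 117

117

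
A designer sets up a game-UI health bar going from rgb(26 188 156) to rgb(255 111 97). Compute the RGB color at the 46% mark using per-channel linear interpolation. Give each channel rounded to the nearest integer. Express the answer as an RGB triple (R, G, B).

(131, 153, 129)

46% corresponds to t = 0.46.
R = 26 + 0.46 × (255 − 26) = 26 + 0.46 × 229 = 131.34 → 131
G = 188 + 0.46 × (111 − 188) = 188 + 0.46 × -77 = 152.58 → 153
B = 156 + 0.46 × (97 − 156) = 156 + 0.46 × -59 = 128.86 → 129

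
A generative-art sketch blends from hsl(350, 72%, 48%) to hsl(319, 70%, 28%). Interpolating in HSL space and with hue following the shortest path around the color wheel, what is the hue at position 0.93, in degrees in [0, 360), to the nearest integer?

Hue arc: Δh = 319 − 350 = -31° (|Δh| ≤ 180, already the shorter path).
H = 350 + 0.93 × (-31) = 321.17 → 321°

321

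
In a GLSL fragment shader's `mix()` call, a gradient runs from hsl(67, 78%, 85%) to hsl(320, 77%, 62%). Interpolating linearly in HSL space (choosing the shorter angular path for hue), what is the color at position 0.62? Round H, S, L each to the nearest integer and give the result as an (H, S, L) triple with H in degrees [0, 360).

(1, 77, 71)

Hue: 320 − 67 = 253°, but |253| > 180 so the shorter arc goes the other way: Δh = 253 − 360 = -107°.
H = 67 + 0.62 × (-107) = 0.66 → 1°
S = 78 + 0.62 × (77 − 78) = 77.38 → 77%
L = 85 + 0.62 × (62 − 85) = 70.74 → 71%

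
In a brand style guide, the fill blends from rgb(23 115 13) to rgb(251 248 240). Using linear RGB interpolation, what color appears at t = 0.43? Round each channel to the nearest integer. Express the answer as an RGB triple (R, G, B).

R = 23 + 0.43 × (251 − 23) = 23 + 0.43 × 228 = 121.04 → 121
G = 115 + 0.43 × (248 − 115) = 115 + 0.43 × 133 = 172.19 → 172
B = 13 + 0.43 × (240 − 13) = 13 + 0.43 × 227 = 110.61 → 111

(121, 172, 111)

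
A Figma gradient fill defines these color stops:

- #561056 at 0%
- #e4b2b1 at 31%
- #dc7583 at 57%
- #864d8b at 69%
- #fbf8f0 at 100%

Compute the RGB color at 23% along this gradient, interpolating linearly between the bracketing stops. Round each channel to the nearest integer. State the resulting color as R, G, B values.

(191, 136, 154)

23% lies between the 0% and 31% stops, so the local fraction is t = (23 − 0)/(31 − 0) = 23/31 ≈ 0.7419.
#561056 → (86, 16, 86); #e4b2b1 → (228, 178, 177).
R = 86 + 0.7419 × (228 − 86) = 191.35 → 191
G = 16 + 0.7419 × (178 − 16) = 136.188 → 136
B = 86 + 0.7419 × (177 − 86) = 153.513 → 154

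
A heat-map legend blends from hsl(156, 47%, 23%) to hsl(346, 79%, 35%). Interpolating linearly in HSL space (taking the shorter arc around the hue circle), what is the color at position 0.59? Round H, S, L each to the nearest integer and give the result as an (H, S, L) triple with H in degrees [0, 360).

(56, 66, 30)

Hue: 346 − 156 = 190°, but |190| > 180 so the shorter arc goes the other way: Δh = 190 − 360 = -170°.
H = 156 + 0.59 × (-170) = 55.7 → 56°
S = 47 + 0.59 × (79 − 47) = 65.88 → 66%
L = 23 + 0.59 × (35 − 23) = 30.08 → 30%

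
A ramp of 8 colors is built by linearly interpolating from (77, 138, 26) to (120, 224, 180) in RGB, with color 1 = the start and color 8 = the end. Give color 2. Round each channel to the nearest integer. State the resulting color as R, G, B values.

With 8 swatches and endpoints inclusive, swatch 2 sits at t = (2 − 1)/(8 − 1) = 1/7 ≈ 0.1429.
R = 77 + 0.1429 × (120 − 77) = 83.145 → 83
G = 138 + 0.1429 × (224 − 138) = 150.289 → 150
B = 26 + 0.1429 × (180 − 26) = 48.007 → 48

(83, 150, 48)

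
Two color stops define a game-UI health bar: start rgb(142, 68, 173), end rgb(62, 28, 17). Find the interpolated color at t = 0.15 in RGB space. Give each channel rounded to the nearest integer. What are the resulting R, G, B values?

(130, 62, 150)

R = 142 + 0.15 × (62 − 142) = 142 + 0.15 × -80 = 130 → 130
G = 68 + 0.15 × (28 − 68) = 68 + 0.15 × -40 = 62 → 62
B = 173 + 0.15 × (17 − 173) = 173 + 0.15 × -156 = 149.6 → 150
So the blended color is (130, 62, 150), about #823e96.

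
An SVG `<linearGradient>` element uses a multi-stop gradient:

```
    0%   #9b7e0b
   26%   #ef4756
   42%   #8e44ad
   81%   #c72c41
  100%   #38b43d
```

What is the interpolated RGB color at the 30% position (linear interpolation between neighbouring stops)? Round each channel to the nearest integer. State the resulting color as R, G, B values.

(215, 70, 108)

30% lies between the 26% and 42% stops, so the local fraction is t = (30 − 26)/(42 − 26) = 4/16 ≈ 0.25.
#ef4756 → (239, 71, 86); #8e44ad → (142, 68, 173).
R = 239 + 0.25 × (142 − 239) = 214.75 → 215
G = 71 + 0.25 × (68 − 71) = 70.25 → 70
B = 86 + 0.25 × (173 − 86) = 107.75 → 108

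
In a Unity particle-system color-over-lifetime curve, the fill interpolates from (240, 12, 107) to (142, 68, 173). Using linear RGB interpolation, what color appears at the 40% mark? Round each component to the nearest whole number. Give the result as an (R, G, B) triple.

(201, 34, 133)

40% corresponds to t = 0.4.
R = 240 + 0.4 × (142 − 240) = 240 + 0.4 × -98 = 200.8 → 201
G = 12 + 0.4 × (68 − 12) = 12 + 0.4 × 56 = 34.4 → 34
B = 107 + 0.4 × (173 − 107) = 107 + 0.4 × 66 = 133.4 → 133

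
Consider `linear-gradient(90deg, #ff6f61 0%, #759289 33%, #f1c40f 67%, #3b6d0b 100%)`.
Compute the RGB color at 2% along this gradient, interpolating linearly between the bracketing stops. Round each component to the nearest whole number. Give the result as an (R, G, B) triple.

(247, 113, 99)

2% lies between the 0% and 33% stops, so the local fraction is t = (2 − 0)/(33 − 0) = 2/33 ≈ 0.0606.
#ff6f61 → (255, 111, 97); #759289 → (117, 146, 137).
R = 255 + 0.0606 × (117 − 255) = 246.637 → 247
G = 111 + 0.0606 × (146 − 111) = 113.121 → 113
B = 97 + 0.0606 × (137 − 97) = 99.424 → 99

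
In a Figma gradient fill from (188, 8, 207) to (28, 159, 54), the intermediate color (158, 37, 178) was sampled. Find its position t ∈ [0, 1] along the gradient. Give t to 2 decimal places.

Invert the lerp on the R channel (largest span, 160): t = (158 − 188) / (28 − 188) = -30/-160 = 0.1875.
Check on G: (37 − 8)/(159 − 8) = 0.1921 ✓

0.19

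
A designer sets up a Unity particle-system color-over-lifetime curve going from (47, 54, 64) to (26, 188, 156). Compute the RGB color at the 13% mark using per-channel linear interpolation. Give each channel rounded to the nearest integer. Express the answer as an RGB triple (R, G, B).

(44, 71, 76)

13% corresponds to t = 0.13.
R = 47 + 0.13 × (26 − 47) = 47 + 0.13 × -21 = 44.27 → 44
G = 54 + 0.13 × (188 − 54) = 54 + 0.13 × 134 = 71.42 → 71
B = 64 + 0.13 × (156 − 64) = 64 + 0.13 × 92 = 75.96 → 76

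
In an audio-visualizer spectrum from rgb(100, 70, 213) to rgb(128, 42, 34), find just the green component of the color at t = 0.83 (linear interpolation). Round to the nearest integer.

47

G = 70 + 0.83 × (42 − 70) = 46.76 → 47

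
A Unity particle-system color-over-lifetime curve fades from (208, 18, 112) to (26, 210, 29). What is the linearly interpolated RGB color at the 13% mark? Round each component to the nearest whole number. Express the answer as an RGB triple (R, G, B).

(184, 43, 101)

13% corresponds to t = 0.13.
R = 208 + 0.13 × (26 − 208) = 208 + 0.13 × -182 = 184.34 → 184
G = 18 + 0.13 × (210 − 18) = 18 + 0.13 × 192 = 42.96 → 43
B = 112 + 0.13 × (29 − 112) = 112 + 0.13 × -83 = 101.21 → 101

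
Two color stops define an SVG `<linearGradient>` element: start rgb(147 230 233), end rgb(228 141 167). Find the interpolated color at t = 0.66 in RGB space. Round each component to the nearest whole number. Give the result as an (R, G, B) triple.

R = 147 + 0.66 × (228 − 147) = 147 + 0.66 × 81 = 200.46 → 200
G = 230 + 0.66 × (141 − 230) = 230 + 0.66 × -89 = 171.26 → 171
B = 233 + 0.66 × (167 − 233) = 233 + 0.66 × -66 = 189.44 → 189

(200, 171, 189)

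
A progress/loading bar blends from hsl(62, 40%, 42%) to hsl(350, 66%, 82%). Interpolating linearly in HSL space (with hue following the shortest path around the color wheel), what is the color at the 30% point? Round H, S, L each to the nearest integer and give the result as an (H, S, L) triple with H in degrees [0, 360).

(40, 48, 54)

Hue: 350 − 62 = 288°, but |288| > 180 so the shorter arc goes the other way: Δh = 288 − 360 = -72°.
H = 62 + 0.3 × (-72) = 40.4 → 40°
S = 40 + 0.3 × (66 − 40) = 47.8 → 48%
L = 42 + 0.3 × (82 − 42) = 54 → 54%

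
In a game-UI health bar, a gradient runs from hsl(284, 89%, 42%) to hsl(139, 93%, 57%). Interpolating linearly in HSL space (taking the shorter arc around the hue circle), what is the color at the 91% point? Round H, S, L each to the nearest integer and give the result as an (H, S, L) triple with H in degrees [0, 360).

(152, 93, 56)

Hue arc: Δh = 139 − 284 = -145° (|Δh| ≤ 180, already the shorter path).
H = 284 + 0.91 × (-145) = 152.05 → 152°
S = 89 + 0.91 × (93 − 89) = 92.64 → 93%
L = 42 + 0.91 × (57 − 42) = 55.65 → 56%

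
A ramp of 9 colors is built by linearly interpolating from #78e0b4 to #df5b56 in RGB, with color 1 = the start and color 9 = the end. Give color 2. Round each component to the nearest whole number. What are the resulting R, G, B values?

(133, 207, 168)

With 9 swatches and endpoints inclusive, swatch 2 sits at t = (2 − 1)/(9 − 1) = 1/8 ≈ 0.125.
#78e0b4 → (120, 224, 180); #df5b56 → (223, 91, 86).
R = 120 + 0.125 × (223 − 120) = 132.875 → 133
G = 224 + 0.125 × (91 − 224) = 207.375 → 207
B = 180 + 0.125 × (86 − 180) = 168.25 → 168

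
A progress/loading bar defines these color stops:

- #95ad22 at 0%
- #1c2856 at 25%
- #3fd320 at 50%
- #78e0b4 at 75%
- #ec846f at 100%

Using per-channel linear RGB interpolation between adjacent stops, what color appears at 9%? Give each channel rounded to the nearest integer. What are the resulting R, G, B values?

9% lies between the 0% and 25% stops, so the local fraction is t = (9 − 0)/(25 − 0) = 9/25 ≈ 0.36.
#95ad22 → (149, 173, 34); #1c2856 → (28, 40, 86).
R = 149 + 0.36 × (28 − 149) = 105.44 → 105
G = 173 + 0.36 × (40 − 173) = 125.12 → 125
B = 34 + 0.36 × (86 − 34) = 52.72 → 53

(105, 125, 53)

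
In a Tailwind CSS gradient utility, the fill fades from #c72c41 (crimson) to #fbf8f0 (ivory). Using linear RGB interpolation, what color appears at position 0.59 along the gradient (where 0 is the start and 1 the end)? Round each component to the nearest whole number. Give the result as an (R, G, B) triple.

(230, 164, 168)

#c72c41 → (199, 44, 65); #fbf8f0 → (251, 248, 240).
R = 199 + 0.59 × (251 − 199) = 199 + 0.59 × 52 = 229.68 → 230
G = 44 + 0.59 × (248 − 44) = 44 + 0.59 × 204 = 164.36 → 164
B = 65 + 0.59 × (240 − 65) = 65 + 0.59 × 175 = 168.25 → 168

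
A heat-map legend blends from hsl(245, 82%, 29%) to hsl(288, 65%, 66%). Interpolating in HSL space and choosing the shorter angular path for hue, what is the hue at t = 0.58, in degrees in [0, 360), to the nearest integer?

Hue arc: Δh = 288 − 245 = 43° (|Δh| ≤ 180, already the shorter path).
H = 245 + 0.58 × (43) = 269.94 → 270°

270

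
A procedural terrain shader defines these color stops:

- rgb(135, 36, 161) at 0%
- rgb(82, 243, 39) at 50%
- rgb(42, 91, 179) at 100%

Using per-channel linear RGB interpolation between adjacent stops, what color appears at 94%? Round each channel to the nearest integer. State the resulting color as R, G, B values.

(47, 109, 162)

94% lies between the 50% and 100% stops, so the local fraction is t = (94 − 50)/(100 − 50) = 44/50 ≈ 0.88.
R = 82 + 0.88 × (42 − 82) = 46.8 → 47
G = 243 + 0.88 × (91 − 243) = 109.24 → 109
B = 39 + 0.88 × (179 − 39) = 162.2 → 162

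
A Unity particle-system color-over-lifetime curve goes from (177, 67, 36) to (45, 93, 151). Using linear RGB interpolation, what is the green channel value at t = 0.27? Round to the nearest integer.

74

G = 67 + 0.27 × (93 − 67) = 74.02 → 74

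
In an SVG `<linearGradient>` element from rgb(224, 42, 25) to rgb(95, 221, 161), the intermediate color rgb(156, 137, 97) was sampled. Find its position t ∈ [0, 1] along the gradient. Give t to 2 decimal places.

0.53

Invert the lerp on the G channel (largest span, 179): t = (137 − 42) / (221 − 42) = 95/179 = 0.53073.
Check on R: (156 − 224)/(95 − 224) = 0.5271 ✓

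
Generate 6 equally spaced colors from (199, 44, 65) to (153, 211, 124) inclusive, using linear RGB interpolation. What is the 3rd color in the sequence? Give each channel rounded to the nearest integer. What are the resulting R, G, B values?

(181, 111, 89)

With 6 swatches and endpoints inclusive, swatch 3 sits at t = (3 − 1)/(6 − 1) = 2/5 ≈ 0.4.
R = 199 + 0.4 × (153 − 199) = 180.6 → 181
G = 44 + 0.4 × (211 − 44) = 110.8 → 111
B = 65 + 0.4 × (124 − 65) = 88.6 → 89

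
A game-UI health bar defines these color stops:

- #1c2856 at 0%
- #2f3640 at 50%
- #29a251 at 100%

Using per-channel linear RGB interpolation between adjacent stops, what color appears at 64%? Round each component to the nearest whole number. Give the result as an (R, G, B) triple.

(45, 84, 69)

64% lies between the 50% and 100% stops, so the local fraction is t = (64 − 50)/(100 − 50) = 14/50 ≈ 0.28.
#2f3640 → (47, 54, 64); #29a251 → (41, 162, 81).
R = 47 + 0.28 × (41 − 47) = 45.32 → 45
G = 54 + 0.28 × (162 − 54) = 84.24 → 84
B = 64 + 0.28 × (81 − 64) = 68.76 → 69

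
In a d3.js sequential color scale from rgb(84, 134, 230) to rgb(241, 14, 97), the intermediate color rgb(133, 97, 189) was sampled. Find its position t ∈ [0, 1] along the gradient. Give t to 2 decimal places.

Invert the lerp on the R channel (largest span, 157): t = (133 − 84) / (241 − 84) = 49/157 = 0.3121.
Check on G: (97 − 134)/(14 − 134) = 0.3083 ✓

0.31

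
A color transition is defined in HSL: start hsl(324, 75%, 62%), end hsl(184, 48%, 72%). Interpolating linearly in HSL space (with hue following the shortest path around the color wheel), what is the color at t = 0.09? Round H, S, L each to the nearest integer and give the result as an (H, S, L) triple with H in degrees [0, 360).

(311, 73, 63)

Hue arc: Δh = 184 − 324 = -140° (|Δh| ≤ 180, already the shorter path).
H = 324 + 0.09 × (-140) = 311.4 → 311°
S = 75 + 0.09 × (48 − 75) = 72.57 → 73%
L = 62 + 0.09 × (72 − 62) = 62.9 → 63%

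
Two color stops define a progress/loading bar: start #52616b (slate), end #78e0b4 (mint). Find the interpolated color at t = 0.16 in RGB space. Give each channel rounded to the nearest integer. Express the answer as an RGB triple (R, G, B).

#52616b → (82, 97, 107); #78e0b4 → (120, 224, 180).
R = 82 + 0.16 × (120 − 82) = 82 + 0.16 × 38 = 88.08 → 88
G = 97 + 0.16 × (224 − 97) = 97 + 0.16 × 127 = 117.32 → 117
B = 107 + 0.16 × (180 − 107) = 107 + 0.16 × 73 = 118.68 → 119

(88, 117, 119)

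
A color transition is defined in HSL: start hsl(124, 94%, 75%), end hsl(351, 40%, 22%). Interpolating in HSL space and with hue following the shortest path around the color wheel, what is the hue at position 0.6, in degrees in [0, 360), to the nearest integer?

44

Hue: 351 − 124 = 227°, but |227| > 180 so the shorter arc goes the other way: Δh = 227 − 360 = -133°.
H = 124 + 0.6 × (-133) = 44.2 → 44°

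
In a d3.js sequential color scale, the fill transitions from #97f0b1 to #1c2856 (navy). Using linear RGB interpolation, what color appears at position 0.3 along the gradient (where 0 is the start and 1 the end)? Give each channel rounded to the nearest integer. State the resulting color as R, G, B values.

#97f0b1 → (151, 240, 177); #1c2856 → (28, 40, 86).
R = 151 + 0.3 × (28 − 151) = 151 + 0.3 × -123 = 114.1 → 114
G = 240 + 0.3 × (40 − 240) = 240 + 0.3 × -200 = 180 → 180
B = 177 + 0.3 × (86 − 177) = 177 + 0.3 × -91 = 149.7 → 150
So the blended color is (114, 180, 150), about #72b496.

(114, 180, 150)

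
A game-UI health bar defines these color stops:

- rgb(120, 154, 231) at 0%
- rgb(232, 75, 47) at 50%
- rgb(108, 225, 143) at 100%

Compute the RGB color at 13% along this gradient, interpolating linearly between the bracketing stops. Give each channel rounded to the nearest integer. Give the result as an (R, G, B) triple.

(149, 133, 183)

13% lies between the 0% and 50% stops, so the local fraction is t = (13 − 0)/(50 − 0) = 13/50 ≈ 0.26.
R = 120 + 0.26 × (232 − 120) = 149.12 → 149
G = 154 + 0.26 × (75 − 154) = 133.46 → 133
B = 231 + 0.26 × (47 − 231) = 183.16 → 183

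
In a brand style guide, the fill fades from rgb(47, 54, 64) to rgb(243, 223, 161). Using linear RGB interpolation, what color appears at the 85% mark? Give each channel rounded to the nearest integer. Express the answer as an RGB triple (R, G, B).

85% corresponds to t = 0.85.
R = 47 + 0.85 × (243 − 47) = 47 + 0.85 × 196 = 213.6 → 214
G = 54 + 0.85 × (223 − 54) = 54 + 0.85 × 169 = 197.65 → 198
B = 64 + 0.85 × (161 − 64) = 64 + 0.85 × 97 = 146.45 → 146
So the blended color is (214, 198, 146), about #d6c692.

(214, 198, 146)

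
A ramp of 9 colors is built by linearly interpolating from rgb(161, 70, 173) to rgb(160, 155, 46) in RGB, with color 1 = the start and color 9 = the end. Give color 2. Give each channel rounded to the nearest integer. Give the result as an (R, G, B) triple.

(161, 81, 157)

With 9 swatches and endpoints inclusive, swatch 2 sits at t = (2 − 1)/(9 − 1) = 1/8 ≈ 0.125.
R = 161 + 0.125 × (160 − 161) = 160.875 → 161
G = 70 + 0.125 × (155 − 70) = 80.625 → 81
B = 173 + 0.125 × (46 − 173) = 157.125 → 157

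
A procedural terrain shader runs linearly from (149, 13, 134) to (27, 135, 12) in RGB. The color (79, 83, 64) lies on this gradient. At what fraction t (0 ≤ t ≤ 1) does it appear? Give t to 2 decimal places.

Invert the lerp on the R channel (largest span, 122): t = (79 − 149) / (27 − 149) = -70/-122 = 0.57377.
Check on G: (83 − 13)/(135 − 13) = 0.5738 ✓

0.57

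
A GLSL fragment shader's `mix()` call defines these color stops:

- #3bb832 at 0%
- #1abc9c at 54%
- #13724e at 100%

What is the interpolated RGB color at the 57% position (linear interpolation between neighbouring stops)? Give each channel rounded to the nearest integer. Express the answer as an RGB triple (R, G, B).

57% lies between the 54% and 100% stops, so the local fraction is t = (57 − 54)/(100 − 54) = 3/46 ≈ 0.0652.
#1abc9c → (26, 188, 156); #13724e → (19, 114, 78).
R = 26 + 0.0652 × (19 − 26) = 25.544 → 26
G = 188 + 0.0652 × (114 − 188) = 183.175 → 183
B = 156 + 0.0652 × (78 − 156) = 150.914 → 151

(26, 183, 151)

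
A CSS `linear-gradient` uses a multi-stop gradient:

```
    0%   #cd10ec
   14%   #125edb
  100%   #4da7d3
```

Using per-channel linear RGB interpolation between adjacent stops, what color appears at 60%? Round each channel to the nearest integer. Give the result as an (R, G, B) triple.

(50, 133, 215)

60% lies between the 14% and 100% stops, so the local fraction is t = (60 − 14)/(100 − 14) = 46/86 ≈ 0.5349.
#125edb → (18, 94, 219); #4da7d3 → (77, 167, 211).
R = 18 + 0.5349 × (77 − 18) = 49.559 → 50
G = 94 + 0.5349 × (167 − 94) = 133.048 → 133
B = 219 + 0.5349 × (211 − 219) = 214.721 → 215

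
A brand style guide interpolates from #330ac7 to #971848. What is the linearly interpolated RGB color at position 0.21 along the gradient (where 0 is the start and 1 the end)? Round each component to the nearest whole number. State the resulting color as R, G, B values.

#330ac7 → (51, 10, 199); #971848 → (151, 24, 72).
R = 51 + 0.21 × (151 − 51) = 51 + 0.21 × 100 = 72 → 72
G = 10 + 0.21 × (24 − 10) = 10 + 0.21 × 14 = 12.94 → 13
B = 199 + 0.21 × (72 − 199) = 199 + 0.21 × -127 = 172.33 → 172
So the blended color is (72, 13, 172), about #480dac.

(72, 13, 172)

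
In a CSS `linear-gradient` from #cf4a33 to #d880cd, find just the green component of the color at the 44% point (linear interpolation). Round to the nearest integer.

G₁ = 74 (from #cf4a33), G₂ = 128 (from #d880cd).
G = 74 + 0.44 × (128 − 74) = 97.76 → 98

98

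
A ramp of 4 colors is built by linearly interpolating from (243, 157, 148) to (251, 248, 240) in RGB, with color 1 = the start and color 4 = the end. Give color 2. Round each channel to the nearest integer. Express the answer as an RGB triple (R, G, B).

(246, 187, 179)

With 4 swatches and endpoints inclusive, swatch 2 sits at t = (2 − 1)/(4 − 1) = 1/3 ≈ 0.3333.
R = 243 + 0.3333 × (251 − 243) = 245.666 → 246
G = 157 + 0.3333 × (248 − 157) = 187.33 → 187
B = 148 + 0.3333 × (240 − 148) = 178.664 → 179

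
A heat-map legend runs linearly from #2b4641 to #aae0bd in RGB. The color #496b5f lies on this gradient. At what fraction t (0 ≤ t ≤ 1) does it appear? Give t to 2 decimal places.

Invert the lerp on the G channel (largest span, 154): t = (107 − 70) / (224 − 70) = 37/154 = 0.24026.
Check on R: (73 − 43)/(170 − 43) = 0.2362 ✓

0.24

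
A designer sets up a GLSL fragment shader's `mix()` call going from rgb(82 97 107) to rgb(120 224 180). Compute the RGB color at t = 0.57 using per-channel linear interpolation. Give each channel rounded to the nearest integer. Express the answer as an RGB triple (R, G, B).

R = 82 + 0.57 × (120 − 82) = 82 + 0.57 × 38 = 103.66 → 104
G = 97 + 0.57 × (224 − 97) = 97 + 0.57 × 127 = 169.39 → 169
B = 107 + 0.57 × (180 − 107) = 107 + 0.57 × 73 = 148.61 → 149

(104, 169, 149)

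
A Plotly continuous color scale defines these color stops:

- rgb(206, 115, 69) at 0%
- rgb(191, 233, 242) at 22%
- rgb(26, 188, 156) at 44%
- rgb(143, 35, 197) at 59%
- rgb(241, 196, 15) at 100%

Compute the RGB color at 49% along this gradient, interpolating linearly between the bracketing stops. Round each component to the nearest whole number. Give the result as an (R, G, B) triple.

(65, 137, 170)

49% lies between the 44% and 59% stops, so the local fraction is t = (49 − 44)/(59 − 44) = 5/15 ≈ 0.3333.
R = 26 + 0.3333 × (143 − 26) = 64.996 → 65
G = 188 + 0.3333 × (35 − 188) = 137.005 → 137
B = 156 + 0.3333 × (197 − 156) = 169.665 → 170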